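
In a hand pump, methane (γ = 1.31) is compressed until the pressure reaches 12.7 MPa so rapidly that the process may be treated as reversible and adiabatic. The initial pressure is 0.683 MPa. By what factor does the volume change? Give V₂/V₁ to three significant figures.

V₂/V₁ ≈ 0.107

From PV^γ = const, V₂/V₁ = (P₁/P₂)^(1/γ).
V₂/V₁ = (0.683/12.7)^(0.763) = 0.1074.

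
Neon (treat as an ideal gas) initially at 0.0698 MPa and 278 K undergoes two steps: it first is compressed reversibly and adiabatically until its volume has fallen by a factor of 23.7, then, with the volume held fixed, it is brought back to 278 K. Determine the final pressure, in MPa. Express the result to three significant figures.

P₃ ≈ 1.65 MPa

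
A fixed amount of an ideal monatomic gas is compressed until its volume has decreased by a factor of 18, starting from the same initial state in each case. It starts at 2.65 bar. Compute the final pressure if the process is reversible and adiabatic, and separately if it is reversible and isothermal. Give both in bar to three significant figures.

adiabatic: 328 bar; isothermal: 47.7 bar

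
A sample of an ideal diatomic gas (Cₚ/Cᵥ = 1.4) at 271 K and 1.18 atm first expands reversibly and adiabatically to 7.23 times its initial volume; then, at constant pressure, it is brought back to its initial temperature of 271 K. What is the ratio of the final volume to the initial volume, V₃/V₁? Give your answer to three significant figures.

V₃/V₁ ≈ 16.0

Adiabatic step: V₂/V₁ = 7.23; T₂ = T₁·(1/7.23)^(0.4) = 122.8 K.
Isobaric step: V₃/V₂ = T₃/T₂ = 271/122.8.
V₃/V₁ = (V₂/V₁)(V₃/V₂) = 7.23 × (271/122.8) = 15.95.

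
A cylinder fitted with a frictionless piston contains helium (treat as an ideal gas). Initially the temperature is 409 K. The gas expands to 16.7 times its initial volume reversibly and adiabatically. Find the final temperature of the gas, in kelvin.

For a reversible adiabat TV^(γ−1) is constant, so T₂ = T₁ (V₁/V₂)^(γ−1).
For a monatomic ideal gas γ = 5/3, so γ−1 = 2/3.
T₂ = 409 × (1/16.7)^(2/3) = 62.6 K.

T₂ ≈ 62.6 K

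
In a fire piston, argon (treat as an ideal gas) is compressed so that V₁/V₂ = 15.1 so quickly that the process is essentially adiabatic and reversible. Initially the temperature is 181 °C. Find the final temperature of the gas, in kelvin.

Adiabatic: T₁V₁^(γ−1) = T₂V₂^(γ−1) ⇒ T₂ = T₁ (V₁/V₂)^(γ−1).
For a monatomic ideal gas γ = 5/3, so γ−1 = 2/3.
T₁ = 181 °C = 454.1 K.
T₂ = 454.1 × 15.1^(2/3) = 2774 K.

T₂ ≈ 2770 K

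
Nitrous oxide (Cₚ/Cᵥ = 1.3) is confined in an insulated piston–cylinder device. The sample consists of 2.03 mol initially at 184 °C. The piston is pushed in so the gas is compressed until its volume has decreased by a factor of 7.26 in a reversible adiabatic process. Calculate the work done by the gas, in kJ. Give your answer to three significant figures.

W ≈ -20.9 kJ

For a reversible adiabat TV^(γ−1) is constant, so T₂ = T₁ (V₁/V₂)^(γ−1).
T₁ = 184 °C = 457.1 K.
T₂ = 457.1 × 7.26^(0.3) = 828.6 K.
Q = 0, so ΔU = W_on_gas = nCᵥΔT with Cᵥ = R/(γ−1) = 27.71 J/(mol·K).
ΔU = 2.03 × 27.71 × (828.6 − 457.1) = 20900 J.
Work done by the gas = −ΔU = -20900 J.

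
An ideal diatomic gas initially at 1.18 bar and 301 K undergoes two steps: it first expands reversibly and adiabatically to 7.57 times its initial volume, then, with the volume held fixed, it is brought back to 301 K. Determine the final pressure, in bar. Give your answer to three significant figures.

P₃ ≈ 0.156 bar

For a diatomic ideal gas γ = 7/5.
Adiabatic step (PV^γ = const): P₂ = 1.18×(1/7.57)^(7/5) = 0.06937 bar; T₂ = 301×(1/7.57)^(2/5) = 133.9 K.
Isochoric: P₃ = P₂(T₃/T₂) = 0.06937 × (301/133.9) = 0.1559 bar.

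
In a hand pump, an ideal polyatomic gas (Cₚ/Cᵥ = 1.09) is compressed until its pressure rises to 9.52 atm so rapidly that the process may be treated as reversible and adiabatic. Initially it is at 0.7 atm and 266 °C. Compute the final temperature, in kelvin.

Along an adiabat T P^((1−γ)/γ) is constant, so T₂ = T₁ (P₂/P₁)^((γ−1)/γ).
T₁ = 266 °C = 539.1 K.
T₂ = 539.1 × (9.52/0.7)^(0.0826) = 668.8 K.

T₂ ≈ 669 K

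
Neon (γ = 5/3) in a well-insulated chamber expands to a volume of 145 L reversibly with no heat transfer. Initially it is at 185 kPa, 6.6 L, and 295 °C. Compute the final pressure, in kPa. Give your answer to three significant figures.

P₂ ≈ 1.07 kPa

Since PV^γ is constant along a reversible adiabat, P₂ = P₁ (V₁/V₂)^γ.
P₂ = 185 × (6.6/145)^(5/3) = 1.073 kPa.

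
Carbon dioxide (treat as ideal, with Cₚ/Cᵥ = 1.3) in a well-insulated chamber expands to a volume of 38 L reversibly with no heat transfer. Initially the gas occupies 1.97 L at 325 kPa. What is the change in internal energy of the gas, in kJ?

P₂ = P₁(V₁/V₂)^γ = 325×(1.97/38)^(1.3) = 6.934 kPa.
For a reversible adiabat, W_by_gas = (P₁V₁ − P₂V₂)/(γ−1).
W_by = (325000×0.00197 − 6934×0.038) / (0.3) = 1256 J.
Q = 0 ⇒ ΔU = −W_by = -1256 J.

ΔU ≈ -1.26 kJ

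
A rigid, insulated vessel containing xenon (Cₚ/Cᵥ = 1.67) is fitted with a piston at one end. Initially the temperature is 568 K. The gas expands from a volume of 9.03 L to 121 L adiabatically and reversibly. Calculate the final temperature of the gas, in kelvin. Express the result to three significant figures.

T₂ ≈ 99.8 K

Adiabatic: T₁V₁^(γ−1) = T₂V₂^(γ−1) ⇒ T₂ = T₁ (V₁/V₂)^(γ−1).
T₂ = 568 × (9.03/121)^(0.67) = 99.81 K.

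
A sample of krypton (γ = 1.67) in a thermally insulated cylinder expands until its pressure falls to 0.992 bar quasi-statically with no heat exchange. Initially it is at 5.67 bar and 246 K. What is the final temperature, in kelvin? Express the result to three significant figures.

Along an adiabat T P^((1−γ)/γ) is constant, so T₂ = T₁ (P₂/P₁)^((γ−1)/γ).
T₂ = 246 × (0.992/5.67)^(0.401) = 122.2 K.

T₂ ≈ 122 K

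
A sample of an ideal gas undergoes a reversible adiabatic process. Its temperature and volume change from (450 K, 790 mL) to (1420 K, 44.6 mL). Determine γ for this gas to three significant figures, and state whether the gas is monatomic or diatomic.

TV^(γ−1) = const ⇒ γ − 1 = ln(T₂/T₁) / ln(V₁/V₂).
γ = 1 + ln(1420/450) / ln(790/44.6) = 1.4.
γ ≈ 1.40 is close to 7/5, so the gas is diatomic.

γ ≈ 1.40; diatomic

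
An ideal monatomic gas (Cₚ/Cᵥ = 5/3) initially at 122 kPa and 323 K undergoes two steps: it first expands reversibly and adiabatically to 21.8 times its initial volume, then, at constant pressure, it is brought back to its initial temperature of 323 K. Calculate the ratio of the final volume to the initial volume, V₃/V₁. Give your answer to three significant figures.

Adiabatic step: V₂/V₁ = 21.8; T₂ = T₁·(1/21.8)^(2/3) = 41.39 K.
Isobaric step: V₃/V₂ = T₃/T₂ = 323/41.39.
V₃/V₁ = (V₂/V₁)(V₃/V₂) = 21.8 × (323/41.39) = 170.1.

V₃/V₁ ≈ 170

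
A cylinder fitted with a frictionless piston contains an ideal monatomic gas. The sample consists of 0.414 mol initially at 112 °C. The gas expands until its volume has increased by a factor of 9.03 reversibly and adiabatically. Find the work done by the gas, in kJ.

Adiabatic: T₁V₁^(γ−1) = T₂V₂^(γ−1) ⇒ T₂ = T₁ (V₁/V₂)^(γ−1).
γ = 5/3 for a monatomic ideal gas, so γ−1 = 2/3.
T₁ = 112 °C = 385.1 K.
T₂ = 385.1 × (1/9.03)^(2/3) = 88.82 K.
Q = 0, so ΔU = W_on_gas = nCᵥΔT with Cᵥ = R/(γ−1) = 12.47 J/(mol·K).
ΔU = 0.414 × 12.47 × (88.82 − 385.1) = -1530 J.
Work done by the gas = −ΔU = 1530 J.

W ≈ 1.53 kJ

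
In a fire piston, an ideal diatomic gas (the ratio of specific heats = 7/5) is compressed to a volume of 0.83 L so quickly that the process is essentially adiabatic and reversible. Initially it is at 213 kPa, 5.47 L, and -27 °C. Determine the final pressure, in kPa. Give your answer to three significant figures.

P₂ ≈ 2980 kPa

Since PV^γ is constant along a reversible adiabat, P₂ = P₁ (V₁/V₂)^γ.
P₂ = 213 × (5.47/0.83)^(7/5) = 2984 kPa.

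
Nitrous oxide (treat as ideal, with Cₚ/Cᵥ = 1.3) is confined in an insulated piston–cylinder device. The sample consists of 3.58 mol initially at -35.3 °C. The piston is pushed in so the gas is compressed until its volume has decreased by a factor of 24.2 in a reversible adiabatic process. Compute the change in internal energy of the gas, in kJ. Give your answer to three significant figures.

ΔU ≈ 37.8 kJ

For a reversible adiabat TV^(γ−1) is constant, so T₂ = T₁ (V₁/V₂)^(γ−1).
T₁ = -35.3 °C = 237.8 K.
T₂ = 237.8 × 24.2^(0.3) = 618.7 K.
Q = 0, so ΔU = W_on_gas = nCᵥΔT with Cᵥ = R/(γ−1) = 27.71 J/(mol·K).
ΔU = 3.58 × 27.71 × (618.7 − 237.8) = 37780 J.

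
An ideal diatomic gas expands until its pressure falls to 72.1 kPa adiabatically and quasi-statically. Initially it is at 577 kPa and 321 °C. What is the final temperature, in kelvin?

Adiabatic: T₂/T₁ = (P₂/P₁)^((γ−1)/γ).
For a diatomic ideal gas γ = 7/5, so (γ−1)/γ = 2/7.
T₁ = 321 °C = 594.1 K.
T₂ = 594.1 × (72.1/577)^(2/7) = 328 K.

T₂ ≈ 328 K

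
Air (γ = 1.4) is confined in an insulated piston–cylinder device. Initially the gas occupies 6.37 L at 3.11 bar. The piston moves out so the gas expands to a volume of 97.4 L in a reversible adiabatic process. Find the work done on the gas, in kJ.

W ≈ -3.29 kJ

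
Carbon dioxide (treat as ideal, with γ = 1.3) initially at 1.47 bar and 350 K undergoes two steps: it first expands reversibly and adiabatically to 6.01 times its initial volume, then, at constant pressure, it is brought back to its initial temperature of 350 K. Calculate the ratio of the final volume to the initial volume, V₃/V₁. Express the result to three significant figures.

V₃/V₁ ≈ 10.3

Adiabatic step: V₂/V₁ = 6.01; T₂ = T₁·(1/6.01)^(0.3) = 204.4 K.
Isobaric step: V₃/V₂ = T₃/T₂ = 350/204.4.
V₃/V₁ = (V₂/V₁)(V₃/V₂) = 6.01 × (350/204.4) = 10.29.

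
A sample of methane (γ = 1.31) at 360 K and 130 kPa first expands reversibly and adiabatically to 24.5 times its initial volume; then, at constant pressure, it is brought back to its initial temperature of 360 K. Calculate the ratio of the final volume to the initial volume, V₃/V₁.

V₃/V₁ ≈ 66.0

Adiabatic step: V₂/V₁ = 24.5; T₂ = T₁·(1/24.5)^(0.31) = 133.6 K.
Isobaric step: V₃/V₂ = T₃/T₂ = 360/133.6.
V₃/V₁ = (V₂/V₁)(V₃/V₂) = 24.5 × (360/133.6) = 66.04.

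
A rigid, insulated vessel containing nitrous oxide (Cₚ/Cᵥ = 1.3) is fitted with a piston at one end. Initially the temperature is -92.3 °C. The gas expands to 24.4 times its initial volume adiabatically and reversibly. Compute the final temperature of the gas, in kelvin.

T₂ ≈ 69.4 K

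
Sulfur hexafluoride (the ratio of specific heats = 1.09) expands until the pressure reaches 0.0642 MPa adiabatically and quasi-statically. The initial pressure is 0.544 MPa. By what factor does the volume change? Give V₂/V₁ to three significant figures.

From PV^γ = const, V₂/V₁ = (P₁/P₂)^(1/γ).
V₂/V₁ = (0.544/0.0642)^(0.917) = 7.103.

V₂/V₁ ≈ 7.10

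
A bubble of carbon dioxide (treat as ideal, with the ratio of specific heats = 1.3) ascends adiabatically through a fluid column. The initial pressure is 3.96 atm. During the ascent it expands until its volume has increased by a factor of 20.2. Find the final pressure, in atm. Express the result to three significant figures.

Adiabatic: P₁V₁^γ = P₂V₂^γ ⇒ P₂ = P₁ (V₁/V₂)^γ.
P₂ = 3.96 × (1/20.2)^(1.3) = 0.07957 atm.

P₂ ≈ 0.0796 atm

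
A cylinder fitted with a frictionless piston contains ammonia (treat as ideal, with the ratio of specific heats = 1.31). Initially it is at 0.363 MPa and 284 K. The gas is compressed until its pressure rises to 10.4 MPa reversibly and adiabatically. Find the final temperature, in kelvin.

Adiabatic: T₂/T₁ = (P₂/P₁)^((γ−1)/γ).
T₂ = 284 × (10.4/0.363)^(0.237) = 628.3 K.

T₂ ≈ 628 K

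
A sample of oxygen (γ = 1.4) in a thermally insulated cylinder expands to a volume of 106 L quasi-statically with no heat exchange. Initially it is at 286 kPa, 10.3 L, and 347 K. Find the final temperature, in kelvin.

For a reversible adiabat TV^(γ−1) is constant, so T₂ = T₁ (V₁/V₂)^(γ−1).
T₂ = 347 × (10.3/106)^(0.4) = 136.6 K.

T₂ ≈ 137 K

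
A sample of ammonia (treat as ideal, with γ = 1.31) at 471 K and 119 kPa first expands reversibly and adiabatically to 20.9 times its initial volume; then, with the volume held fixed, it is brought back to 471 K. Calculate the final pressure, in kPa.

Adiabatic step (PV^γ = const): P₂ = 119×(1/20.9)^(1.31) = 2.219 kPa; T₂ = 471×(1/20.9)^(0.31) = 183.6 K.
Isochoric: P₃ = P₂(T₃/T₂) = 2.219 × (471/183.6) = 5.694 kPa.

P₃ ≈ 5.69 kPa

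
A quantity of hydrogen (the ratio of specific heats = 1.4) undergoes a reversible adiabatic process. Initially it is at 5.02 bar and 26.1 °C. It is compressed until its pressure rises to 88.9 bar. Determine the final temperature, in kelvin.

T₂ ≈ 680 K

Along an adiabat T P^((1−γ)/γ) is constant, so T₂ = T₁ (P₂/P₁)^((γ−1)/γ).
T₁ = 26.1 °C = 299.2 K.
T₂ = 299.2 × (88.9/5.02)^(0.286) = 680.2 K.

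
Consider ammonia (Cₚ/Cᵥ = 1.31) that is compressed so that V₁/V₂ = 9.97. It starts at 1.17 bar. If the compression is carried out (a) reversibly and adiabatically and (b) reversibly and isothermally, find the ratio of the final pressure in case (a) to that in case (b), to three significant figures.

P_adiabatic / P_isothermal ≈ 2.04

Isothermal: P_b = P₁(V₁/V₂) = 1.17×9.97.
Adiabatic: P_a = P₁(V₁/V₂)^γ = 1.17×9.97^(1.31).
P_a/P_b = (V₁/V₂)^(γ−1) = 9.97^(0.31) = 2.04.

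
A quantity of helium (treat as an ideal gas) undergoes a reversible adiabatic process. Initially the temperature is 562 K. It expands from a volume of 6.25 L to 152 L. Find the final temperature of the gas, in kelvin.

T₂ ≈ 67.0 K

Adiabatic: T₁V₁^(γ−1) = T₂V₂^(γ−1) ⇒ T₂ = T₁ (V₁/V₂)^(γ−1).
For a monatomic ideal gas γ = 5/3, so γ−1 = 2/3.
T₂ = 562 × (6.25/152)^(2/3) = 66.95 K.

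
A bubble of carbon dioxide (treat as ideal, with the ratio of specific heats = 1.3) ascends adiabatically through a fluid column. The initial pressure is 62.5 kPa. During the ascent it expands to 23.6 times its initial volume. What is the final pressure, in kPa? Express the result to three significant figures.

Adiabatic: P₁V₁^γ = P₂V₂^γ ⇒ P₂ = P₁ (V₁/V₂)^γ.
P₂ = 62.5 × (1/23.6)^(1.3) = 1.026 kPa.

P₂ ≈ 1.03 kPa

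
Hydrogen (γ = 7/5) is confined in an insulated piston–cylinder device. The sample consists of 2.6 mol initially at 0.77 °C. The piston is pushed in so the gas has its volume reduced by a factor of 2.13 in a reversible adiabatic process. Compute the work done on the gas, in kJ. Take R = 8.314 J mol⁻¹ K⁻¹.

W ≈ 5.23 kJ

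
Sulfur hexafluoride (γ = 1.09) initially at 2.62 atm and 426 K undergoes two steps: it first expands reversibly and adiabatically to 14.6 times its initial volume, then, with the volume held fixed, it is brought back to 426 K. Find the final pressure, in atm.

P₃ ≈ 0.179 atm

Adiabatic step (PV^γ = const): P₂ = 2.62×(1/14.6)^(1.09) = 0.141 atm; T₂ = 426×(1/14.6)^(0.09) = 334.7 K.
Isochoric: P₃ = P₂(T₃/T₂) = 0.141 × (426/334.7) = 0.1795 atm.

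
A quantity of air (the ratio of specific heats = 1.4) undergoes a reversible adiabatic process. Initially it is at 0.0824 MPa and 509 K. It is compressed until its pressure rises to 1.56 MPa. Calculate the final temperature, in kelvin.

Along an adiabat T P^((1−γ)/γ) is constant, so T₂ = T₁ (P₂/P₁)^((γ−1)/γ).
T₂ = 509 × (1.56/0.0824)^(0.286) = 1179 K.

T₂ ≈ 1180 K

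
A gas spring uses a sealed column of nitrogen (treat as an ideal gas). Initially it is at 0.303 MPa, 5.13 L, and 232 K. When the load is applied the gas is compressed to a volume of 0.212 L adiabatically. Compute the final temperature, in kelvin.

Adiabatic: T₁V₁^(γ−1) = T₂V₂^(γ−1) ⇒ T₂ = T₁ (V₁/V₂)^(γ−1).
γ = 7/5 for a diatomic ideal gas.
T₂ = 232 × (5.13/0.212)^(2/5) = 829.9 K.

T₂ ≈ 830 K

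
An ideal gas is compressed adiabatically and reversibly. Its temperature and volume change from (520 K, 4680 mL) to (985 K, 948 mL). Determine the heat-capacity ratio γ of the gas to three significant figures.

γ ≈ 1.40

TV^(γ−1) = const ⇒ γ − 1 = ln(T₂/T₁) / ln(V₁/V₂).
γ = 1 + ln(985/520) / ln(4680/948) = 1.4.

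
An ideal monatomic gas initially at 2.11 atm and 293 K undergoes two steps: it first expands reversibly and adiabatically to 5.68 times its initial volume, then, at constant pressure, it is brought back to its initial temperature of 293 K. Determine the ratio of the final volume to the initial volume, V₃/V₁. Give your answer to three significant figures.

V₃/V₁ ≈ 18.1

For a monatomic ideal gas γ = 5/3.
Adiabatic step: V₂/V₁ = 5.68; T₂ = T₁·(1/5.68)^(2/3) = 92.04 K.
Isobaric step: V₃/V₂ = T₃/T₂ = 293/92.04.
V₃/V₁ = (V₂/V₁)(V₃/V₂) = 5.68 × (293/92.04) = 18.08.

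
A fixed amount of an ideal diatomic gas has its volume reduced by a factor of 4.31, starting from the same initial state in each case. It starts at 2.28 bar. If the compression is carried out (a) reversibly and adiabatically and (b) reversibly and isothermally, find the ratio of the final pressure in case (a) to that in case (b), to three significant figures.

P_adiabatic / P_isothermal ≈ 1.79

For a diatomic ideal gas γ = 7/5.
Isothermal: P_b = P₁(V₁/V₂) = 2.28×4.31.
Adiabatic: P_a = P₁(V₁/V₂)^γ = 2.28×4.31^(7/5).
P_a/P_b = (V₁/V₂)^(γ−1) = 4.31^(2/5) = 1.794.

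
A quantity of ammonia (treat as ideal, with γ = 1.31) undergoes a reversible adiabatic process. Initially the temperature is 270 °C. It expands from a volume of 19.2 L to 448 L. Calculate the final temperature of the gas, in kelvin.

T₂ ≈ 205 K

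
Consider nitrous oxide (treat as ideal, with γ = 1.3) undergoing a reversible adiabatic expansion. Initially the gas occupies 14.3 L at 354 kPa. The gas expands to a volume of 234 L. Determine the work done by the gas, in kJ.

P₂ = P₁(V₁/V₂)^γ = 354×(14.3/234)^(1.3) = 9.353 kPa.
For a reversible adiabat, W_by_gas = (P₁V₁ − P₂V₂)/(γ−1).
W_by = (354000×0.0143 − 9353×0.234) / (0.3) = 9579 J.

W ≈ 9.58 kJ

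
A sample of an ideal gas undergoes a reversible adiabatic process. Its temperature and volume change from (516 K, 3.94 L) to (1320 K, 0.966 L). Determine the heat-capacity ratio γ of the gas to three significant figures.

γ ≈ 1.67

TV^(γ−1) = const ⇒ γ − 1 = ln(T₂/T₁) / ln(V₁/V₂).
γ = 1 + ln(1320/516) / ln(3.94/0.966) = 1.668.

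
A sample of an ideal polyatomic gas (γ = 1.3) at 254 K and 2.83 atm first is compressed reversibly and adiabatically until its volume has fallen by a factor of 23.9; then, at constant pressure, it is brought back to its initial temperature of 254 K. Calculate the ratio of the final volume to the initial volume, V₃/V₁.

Adiabatic step: V₂/V₁ = 0.04184; T₂ = T₁·23.9^(0.3) = 658.2 K.
Isobaric step: V₃/V₂ = T₃/T₂ = 254/658.2.
V₃/V₁ = (V₂/V₁)(V₃/V₂) = 0.04184 × (254/658.2) = 0.01615.

V₃/V₁ ≈ 0.0161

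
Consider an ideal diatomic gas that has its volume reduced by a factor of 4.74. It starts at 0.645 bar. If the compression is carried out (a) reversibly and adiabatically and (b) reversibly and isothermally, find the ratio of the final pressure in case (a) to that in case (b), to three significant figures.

P_adiabatic / P_isothermal ≈ 1.86

For a diatomic ideal gas γ = 7/5.
Isothermal: P_b = P₁(V₁/V₂) = 0.645×4.74.
Adiabatic: P_a = P₁(V₁/V₂)^γ = 0.645×4.74^(7/5).
P_a/P_b = (V₁/V₂)^(γ−1) = 4.74^(2/5) = 1.863.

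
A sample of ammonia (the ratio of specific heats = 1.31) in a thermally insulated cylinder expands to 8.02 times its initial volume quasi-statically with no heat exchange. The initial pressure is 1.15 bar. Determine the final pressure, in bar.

P₂ ≈ 0.0752 bar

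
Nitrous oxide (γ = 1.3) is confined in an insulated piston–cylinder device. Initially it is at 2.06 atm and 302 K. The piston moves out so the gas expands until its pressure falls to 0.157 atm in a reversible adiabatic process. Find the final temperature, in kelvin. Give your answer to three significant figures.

T₂ ≈ 167 K

Along an adiabat T P^((1−γ)/γ) is constant, so T₂ = T₁ (P₂/P₁)^((γ−1)/γ).
T₂ = 302 × (0.157/2.06)^(0.231) = 166.7 K.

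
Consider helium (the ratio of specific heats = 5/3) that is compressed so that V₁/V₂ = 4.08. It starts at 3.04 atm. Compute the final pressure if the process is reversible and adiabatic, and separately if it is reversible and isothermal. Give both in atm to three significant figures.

Isothermal: P₂ = P₁(V₁/V₂) = 3.04×4.08 = 12.4 atm.
Adiabatic: P₂ = P₁(V₁/V₂)^γ = 3.04×4.08^(5/3) = 31.67 atm.

adiabatic: 31.7 atm; isothermal: 12.4 atm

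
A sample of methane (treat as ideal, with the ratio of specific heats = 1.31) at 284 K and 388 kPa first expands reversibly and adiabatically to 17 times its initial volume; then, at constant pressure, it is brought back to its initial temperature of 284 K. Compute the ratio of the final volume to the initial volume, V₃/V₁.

V₃/V₁ ≈ 40.9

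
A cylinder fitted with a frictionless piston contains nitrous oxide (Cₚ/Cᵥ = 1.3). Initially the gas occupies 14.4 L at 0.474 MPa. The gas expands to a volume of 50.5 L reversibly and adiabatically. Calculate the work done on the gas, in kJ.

P₂ = P₁(V₁/V₂)^γ = 0.474×(14.4/50.5)^(1.3) = 0.09276 MPa.
For a reversible adiabat, W_by_gas = (P₁V₁ − P₂V₂)/(γ−1).
W_by = (474000×0.0144 − 92760×0.0505) / (0.3) = 7137 J.
W_on_gas = −W_by = -7137 J.

W ≈ -7.14 kJ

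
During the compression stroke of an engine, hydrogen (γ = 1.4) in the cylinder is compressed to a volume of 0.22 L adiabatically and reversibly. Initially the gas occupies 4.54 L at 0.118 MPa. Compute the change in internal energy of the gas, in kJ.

P₂ = P₁(V₁/V₂)^γ = 0.118×(4.54/0.22)^(1.4) = 8.173 MPa.
For a reversible adiabat, W_by_gas = (P₁V₁ − P₂V₂)/(γ−1).
W_by = (118000×0.00454 − 8.173×10^6×0.00022) / (0.4) = -3156 J.
Q = 0 ⇒ ΔU = −W_by = 3156 J.

ΔU ≈ 3.16 kJ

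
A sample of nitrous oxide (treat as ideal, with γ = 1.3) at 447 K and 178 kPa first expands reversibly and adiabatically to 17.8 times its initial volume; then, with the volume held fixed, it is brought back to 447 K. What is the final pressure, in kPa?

P₃ ≈ 10.0 kPa

Adiabatic step (PV^γ = const): P₂ = 178×(1/17.8)^(1.3) = 4.216 kPa; T₂ = 447×(1/17.8)^(0.3) = 188.4 K.
Isochoric: P₃ = P₂(T₃/T₂) = 4.216 × (447/188.4) = 10 kPa.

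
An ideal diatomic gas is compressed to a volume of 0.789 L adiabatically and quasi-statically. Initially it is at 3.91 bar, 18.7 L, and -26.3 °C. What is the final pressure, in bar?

P₂ ≈ 329 bar

Since PV^γ is constant along a reversible adiabat, P₂ = P₁ (V₁/V₂)^γ.
γ = 7/5 for a diatomic ideal gas.
P₂ = 3.91 × (18.7/0.789)^(7/5) = 328.7 bar.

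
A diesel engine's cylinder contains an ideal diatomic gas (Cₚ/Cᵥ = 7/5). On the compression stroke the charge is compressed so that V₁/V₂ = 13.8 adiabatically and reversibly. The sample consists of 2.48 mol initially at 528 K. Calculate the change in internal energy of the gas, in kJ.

ΔU ≈ 50.5 kJ

For a reversible adiabat TV^(γ−1) is constant, so T₂ = T₁ (V₁/V₂)^(γ−1).
T₂ = 528 × 13.8^(2/5) = 1509 K.
Q = 0, so ΔU = W_on_gas = nCᵥΔT with Cᵥ = R/(γ−1) = 20.79 J/(mol·K).
ΔU = 2.48 × 20.79 × (1509 − 528) = 50550 J.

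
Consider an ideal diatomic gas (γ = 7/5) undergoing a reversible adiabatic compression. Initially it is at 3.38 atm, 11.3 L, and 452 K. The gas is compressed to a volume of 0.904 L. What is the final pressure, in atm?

Adiabatic: P₁V₁^γ = P₂V₂^γ ⇒ P₂ = P₁ (V₁/V₂)^γ.
P₂ = 3.38 × (11.3/0.904)^(7/5) = 116 atm.

P₂ ≈ 116 atm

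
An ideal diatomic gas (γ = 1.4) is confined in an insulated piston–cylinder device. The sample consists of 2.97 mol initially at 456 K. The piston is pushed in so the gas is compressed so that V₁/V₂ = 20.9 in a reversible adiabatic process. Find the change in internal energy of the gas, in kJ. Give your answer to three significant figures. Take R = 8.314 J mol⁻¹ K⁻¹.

Adiabatic: T₁V₁^(γ−1) = T₂V₂^(γ−1) ⇒ T₂ = T₁ (V₁/V₂)^(γ−1).
T₂ = 456 × 20.9^(0.4) = 1538 K.
Q = 0, so ΔU = W_on_gas = nCᵥΔT with Cᵥ = R/(γ−1) = 20.79 J/(mol·K).
ΔU = 2.97 × 20.79 × (1538 − 456) = 66810 J.

ΔU ≈ 66.8 kJ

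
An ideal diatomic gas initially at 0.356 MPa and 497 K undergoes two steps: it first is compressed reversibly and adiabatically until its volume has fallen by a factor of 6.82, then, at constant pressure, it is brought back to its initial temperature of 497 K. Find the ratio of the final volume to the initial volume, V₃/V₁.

V₃/V₁ ≈ 0.0680

For a diatomic ideal gas γ = 7/5.
Adiabatic step: V₂/V₁ = 0.1466; T₂ = T₁·6.82^(2/5) = 1071 K.
Isobaric step: V₃/V₂ = T₃/T₂ = 497/1071.
V₃/V₁ = (V₂/V₁)(V₃/V₂) = 0.1466 × (497/1071) = 0.06803.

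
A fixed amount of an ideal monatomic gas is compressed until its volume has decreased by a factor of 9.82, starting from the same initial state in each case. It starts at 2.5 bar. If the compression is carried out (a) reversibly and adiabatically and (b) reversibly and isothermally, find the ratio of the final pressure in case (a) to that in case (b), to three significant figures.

P_adiabatic / P_isothermal ≈ 4.59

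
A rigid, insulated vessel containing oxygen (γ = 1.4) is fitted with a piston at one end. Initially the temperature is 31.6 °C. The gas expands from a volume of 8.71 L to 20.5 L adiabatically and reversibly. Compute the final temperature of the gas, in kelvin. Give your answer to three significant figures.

T₂ ≈ 216 K

For a reversible adiabat TV^(γ−1) is constant, so T₂ = T₁ (V₁/V₂)^(γ−1).
T₁ = 31.6 °C = 304.8 K.
T₂ = 304.8 × (8.71/20.5)^(0.4) = 216.4 K.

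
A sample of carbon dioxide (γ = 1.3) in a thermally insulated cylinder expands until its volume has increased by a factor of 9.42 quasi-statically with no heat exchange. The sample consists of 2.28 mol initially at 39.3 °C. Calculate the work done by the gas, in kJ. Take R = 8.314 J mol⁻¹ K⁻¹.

For a reversible adiabat TV^(γ−1) is constant, so T₂ = T₁ (V₁/V₂)^(γ−1).
T₁ = 39.3 °C = 312.4 K.
T₂ = 312.4 × (1/9.42)^(0.3) = 159.4 K.
Q = 0, so ΔU = W_on_gas = nCᵥΔT with Cᵥ = R/(γ−1) = 27.71 J/(mol·K).
ΔU = 2.28 × 27.71 × (159.4 − 312.4) = -9669 J.
Work done by the gas = −ΔU = 9669 J.

W ≈ 9.67 kJ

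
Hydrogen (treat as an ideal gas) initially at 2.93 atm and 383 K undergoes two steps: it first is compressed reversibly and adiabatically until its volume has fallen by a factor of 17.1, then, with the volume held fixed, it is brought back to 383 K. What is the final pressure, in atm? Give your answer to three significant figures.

For a diatomic ideal gas γ = 7/5.
Adiabatic step (PV^γ = const): P₂ = 2.93×17.1^(7/5) = 156 atm; T₂ = 383×17.1^(2/5) = 1192 K.
Isochoric: P₃ = P₂(T₃/T₂) = 156 × (383/1192) = 50.1 atm.

P₃ ≈ 50.1 atm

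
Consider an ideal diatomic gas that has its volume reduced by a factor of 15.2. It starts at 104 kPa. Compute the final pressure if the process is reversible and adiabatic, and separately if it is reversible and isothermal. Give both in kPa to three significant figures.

For a diatomic ideal gas γ = 7/5.
Isothermal: P₂ = P₁(V₁/V₂) = 104×15.2 = 1581 kPa.
Adiabatic: P₂ = P₁(V₁/V₂)^γ = 104×15.2^(7/5) = 4695 kPa.

adiabatic: 4690 kPa; isothermal: 1580 kPa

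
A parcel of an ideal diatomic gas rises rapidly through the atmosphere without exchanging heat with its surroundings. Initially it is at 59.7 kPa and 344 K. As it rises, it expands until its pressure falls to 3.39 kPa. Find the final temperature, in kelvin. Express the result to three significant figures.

Adiabatic: T₂/T₁ = (P₂/P₁)^((γ−1)/γ).
For a diatomic ideal gas γ = 7/5, so (γ−1)/γ = 2/7.
T₂ = 344 × (3.39/59.7)^(2/7) = 151.6 K.

T₂ ≈ 152 K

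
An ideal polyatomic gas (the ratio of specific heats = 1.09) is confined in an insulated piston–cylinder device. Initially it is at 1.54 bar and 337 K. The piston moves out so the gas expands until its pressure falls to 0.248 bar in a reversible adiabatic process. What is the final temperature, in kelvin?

T₂ ≈ 290 K

Along an adiabat T P^((1−γ)/γ) is constant, so T₂ = T₁ (P₂/P₁)^((γ−1)/γ).
T₂ = 337 × (0.248/1.54)^(0.0826) = 289.8 K.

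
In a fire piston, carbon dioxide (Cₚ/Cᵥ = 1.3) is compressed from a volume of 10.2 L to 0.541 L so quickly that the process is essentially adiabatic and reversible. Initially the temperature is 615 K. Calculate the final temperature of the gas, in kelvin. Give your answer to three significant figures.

T₂ ≈ 1480 K

Adiabatic: T₁V₁^(γ−1) = T₂V₂^(γ−1) ⇒ T₂ = T₁ (V₁/V₂)^(γ−1).
T₂ = 615 × (10.2/0.541)^(0.3) = 1484 K.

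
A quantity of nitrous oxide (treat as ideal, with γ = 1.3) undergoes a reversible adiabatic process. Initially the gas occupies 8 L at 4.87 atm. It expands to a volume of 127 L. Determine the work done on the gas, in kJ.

W ≈ -7.42 kJ

P₂ = P₁(V₁/V₂)^γ = 4.87×(8/127)^(1.3) = 0.1338 atm.
For a reversible adiabat, W_by_gas = (P₁V₁ − P₂V₂)/(γ−1).
W_by = (493500×0.008 − 13560×0.127) / (0.3) = 7418 J.
W_on_gas = −W_by = -7418 J.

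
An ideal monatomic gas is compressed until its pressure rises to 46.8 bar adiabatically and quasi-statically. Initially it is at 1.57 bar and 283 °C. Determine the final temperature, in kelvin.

Adiabatic: T₂/T₁ = (P₂/P₁)^((γ−1)/γ).
For a monatomic ideal gas γ = 5/3, so (γ−1)/γ = 2/5.
T₁ = 283 °C = 556.1 K.
T₂ = 556.1 × (46.8/1.57)^(2/5) = 2162 K.

T₂ ≈ 2160 K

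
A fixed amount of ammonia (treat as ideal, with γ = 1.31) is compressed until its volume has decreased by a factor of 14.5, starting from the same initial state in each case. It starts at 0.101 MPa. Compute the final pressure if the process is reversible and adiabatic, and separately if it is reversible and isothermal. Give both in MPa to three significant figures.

adiabatic: 3.36 MPa; isothermal: 1.46 MPa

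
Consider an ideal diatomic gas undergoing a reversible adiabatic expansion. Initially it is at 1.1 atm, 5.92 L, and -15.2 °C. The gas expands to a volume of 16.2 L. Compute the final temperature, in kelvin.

For a reversible adiabat TV^(γ−1) is constant, so T₂ = T₁ (V₁/V₂)^(γ−1).
γ = 7/5 for a diatomic ideal gas.
T₁ = -15.2 °C = 257.9 K.
T₂ = 257.9 × (5.92/16.2)^(2/5) = 172.4 K.

T₂ ≈ 172 K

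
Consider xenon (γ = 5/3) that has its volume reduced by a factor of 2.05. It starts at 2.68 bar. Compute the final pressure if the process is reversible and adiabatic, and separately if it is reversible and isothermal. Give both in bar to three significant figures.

Isothermal: P₂ = P₁(V₁/V₂) = 2.68×2.05 = 5.494 bar.
Adiabatic: P₂ = P₁(V₁/V₂)^γ = 2.68×2.05^(5/3) = 8.866 bar.

adiabatic: 8.87 bar; isothermal: 5.49 bar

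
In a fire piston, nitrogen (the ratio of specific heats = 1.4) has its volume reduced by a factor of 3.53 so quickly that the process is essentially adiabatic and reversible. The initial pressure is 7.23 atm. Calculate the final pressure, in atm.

Adiabatic: P₁V₁^γ = P₂V₂^γ ⇒ P₂ = P₁ (V₁/V₂)^γ.
P₂ = 7.23 × 3.53^(1.4) = 42.27 atm.

P₂ ≈ 42.3 atm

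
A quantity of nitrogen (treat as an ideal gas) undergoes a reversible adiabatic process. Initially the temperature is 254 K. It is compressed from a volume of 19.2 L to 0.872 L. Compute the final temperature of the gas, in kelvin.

T₂ ≈ 875 K

Adiabatic: T₁V₁^(γ−1) = T₂V₂^(γ−1) ⇒ T₂ = T₁ (V₁/V₂)^(γ−1).
For a diatomic ideal gas γ = 7/5, so γ−1 = 2/5.
T₂ = 254 × (19.2/0.872)^(2/5) = 874.9 K.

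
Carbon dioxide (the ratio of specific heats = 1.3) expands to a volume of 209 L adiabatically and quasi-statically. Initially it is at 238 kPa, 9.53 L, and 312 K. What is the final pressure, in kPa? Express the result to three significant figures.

Adiabatic: P₁V₁^γ = P₂V₂^γ ⇒ P₂ = P₁ (V₁/V₂)^γ.
P₂ = 238 × (9.53/209)^(1.3) = 4.297 kPa.

P₂ ≈ 4.30 kPa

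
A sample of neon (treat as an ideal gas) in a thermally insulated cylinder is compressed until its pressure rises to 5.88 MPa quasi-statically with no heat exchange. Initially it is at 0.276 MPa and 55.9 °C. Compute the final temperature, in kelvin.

Along an adiabat T P^((1−γ)/γ) is constant, so T₂ = T₁ (P₂/P₁)^((γ−1)/γ).
For a monatomic ideal gas γ = 5/3, so (γ−1)/γ = 2/5.
T₁ = 55.9 °C = 329 K.
T₂ = 329 × (5.88/0.276)^(2/5) = 1119 K.

T₂ ≈ 1120 K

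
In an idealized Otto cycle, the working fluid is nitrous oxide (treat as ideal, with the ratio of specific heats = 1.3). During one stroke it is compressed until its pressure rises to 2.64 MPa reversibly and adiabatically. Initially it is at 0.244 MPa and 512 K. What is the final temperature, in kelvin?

T₂ ≈ 887 K

Along an adiabat T P^((1−γ)/γ) is constant, so T₂ = T₁ (P₂/P₁)^((γ−1)/γ).
T₂ = 512 × (2.64/0.244)^(0.231) = 887 K.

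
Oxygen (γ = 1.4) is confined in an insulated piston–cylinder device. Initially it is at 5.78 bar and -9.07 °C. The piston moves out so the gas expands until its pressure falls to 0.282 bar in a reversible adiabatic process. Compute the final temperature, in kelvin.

T₂ ≈ 111 K

Adiabatic: T₂/T₁ = (P₂/P₁)^((γ−1)/γ).
T₁ = -9.07 °C = 264.1 K.
T₂ = 264.1 × (0.282/5.78)^(0.286) = 111.4 K.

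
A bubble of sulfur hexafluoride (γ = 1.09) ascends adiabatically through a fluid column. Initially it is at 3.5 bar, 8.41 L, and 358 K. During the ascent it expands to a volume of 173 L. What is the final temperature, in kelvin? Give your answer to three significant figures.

For a reversible adiabat TV^(γ−1) is constant, so T₂ = T₁ (V₁/V₂)^(γ−1).
T₂ = 358 × (8.41/173)^(0.09) = 272.7 K.

T₂ ≈ 273 K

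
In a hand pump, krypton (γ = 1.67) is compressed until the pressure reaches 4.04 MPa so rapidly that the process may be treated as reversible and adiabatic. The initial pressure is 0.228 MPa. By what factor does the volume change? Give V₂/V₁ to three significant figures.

V₂/V₁ ≈ 0.179

From PV^γ = const, V₂/V₁ = (P₁/P₂)^(1/γ).
V₂/V₁ = (0.228/4.04)^(0.599) = 0.1788.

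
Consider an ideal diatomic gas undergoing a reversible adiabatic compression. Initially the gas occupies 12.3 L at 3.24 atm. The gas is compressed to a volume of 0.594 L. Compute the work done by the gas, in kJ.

γ = 7/5 for a diatomic ideal gas.
P₂ = P₁(V₁/V₂)^γ = 3.24×(12.3/0.594)^(7/5) = 225.5 atm.
For a reversible adiabat, W_by_gas = (P₁V₁ − P₂V₂)/(γ−1).
W_by = (328300×0.0123 − 2.285×10^7×0.000594) / (2/5) = -23830 J.

W ≈ -23.8 kJ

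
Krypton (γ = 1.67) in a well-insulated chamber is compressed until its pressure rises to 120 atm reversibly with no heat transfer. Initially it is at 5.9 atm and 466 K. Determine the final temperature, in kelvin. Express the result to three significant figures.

Along an adiabat T P^((1−γ)/γ) is constant, so T₂ = T₁ (P₂/P₁)^((γ−1)/γ).
T₂ = 466 × (120/5.9)^(0.401) = 1561 K.

T₂ ≈ 1560 K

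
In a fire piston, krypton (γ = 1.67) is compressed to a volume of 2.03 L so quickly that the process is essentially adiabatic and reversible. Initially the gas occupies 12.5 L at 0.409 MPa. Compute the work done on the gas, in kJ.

W ≈ 18.2 kJ

P₂ = P₁(V₁/V₂)^γ = 0.409×(12.5/2.03)^(1.67) = 8.512 MPa.
For a reversible adiabat, W_by_gas = (P₁V₁ − P₂V₂)/(γ−1).
W_by = (409000×0.0125 − 8.512×10^6×0.00203) / (0.67) = -18160 J.
W_on_gas = −W_by = 18160 J.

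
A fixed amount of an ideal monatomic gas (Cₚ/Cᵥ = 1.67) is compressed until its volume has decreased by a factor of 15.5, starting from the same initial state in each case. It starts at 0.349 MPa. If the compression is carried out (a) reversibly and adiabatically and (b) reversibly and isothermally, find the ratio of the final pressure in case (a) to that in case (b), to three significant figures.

Isothermal: P_b = P₁(V₁/V₂) = 0.349×15.5.
Adiabatic: P_a = P₁(V₁/V₂)^γ = 0.349×15.5^(1.67).
P_a/P_b = (V₁/V₂)^(γ−1) = 15.5^(0.67) = 6.274.

P_adiabatic / P_isothermal ≈ 6.27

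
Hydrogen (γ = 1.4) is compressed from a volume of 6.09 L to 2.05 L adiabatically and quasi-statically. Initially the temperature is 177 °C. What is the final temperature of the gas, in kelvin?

T₂ ≈ 696 K

Adiabatic: T₁V₁^(γ−1) = T₂V₂^(γ−1) ⇒ T₂ = T₁ (V₁/V₂)^(γ−1).
T₁ = 177 °C = 450.1 K.
T₂ = 450.1 × (6.09/2.05)^(0.4) = 695.8 K.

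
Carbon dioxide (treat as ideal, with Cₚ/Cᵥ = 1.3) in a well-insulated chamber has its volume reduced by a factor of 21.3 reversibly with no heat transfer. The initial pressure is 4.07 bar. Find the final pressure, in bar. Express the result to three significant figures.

Adiabatic: P₁V₁^γ = P₂V₂^γ ⇒ P₂ = P₁ (V₁/V₂)^γ.
P₂ = 4.07 × 21.3^(1.3) = 217 bar.

P₂ ≈ 217 bar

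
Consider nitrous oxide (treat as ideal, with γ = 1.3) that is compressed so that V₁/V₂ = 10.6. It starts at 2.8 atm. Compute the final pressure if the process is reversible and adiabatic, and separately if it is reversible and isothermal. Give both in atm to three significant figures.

adiabatic: 60.3 atm; isothermal: 29.7 atm

Isothermal: P₂ = P₁(V₁/V₂) = 2.8×10.6 = 29.68 atm.
Adiabatic: P₂ = P₁(V₁/V₂)^γ = 2.8×10.6^(1.3) = 60.26 atm.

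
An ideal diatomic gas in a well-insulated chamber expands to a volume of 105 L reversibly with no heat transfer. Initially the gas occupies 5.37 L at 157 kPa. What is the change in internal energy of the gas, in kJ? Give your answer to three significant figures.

γ = 7/5 for a diatomic ideal gas.
P₂ = P₁(V₁/V₂)^γ = 157×(5.37/105)^(7/5) = 2.445 kPa.
For a reversible adiabat, W_by_gas = (P₁V₁ − P₂V₂)/(γ−1).
W_by = (157000×0.00537 − 2445×0.105) / (2/5) = 1466 J.
Q = 0 ⇒ ΔU = −W_by = -1466 J.

ΔU ≈ -1.47 kJ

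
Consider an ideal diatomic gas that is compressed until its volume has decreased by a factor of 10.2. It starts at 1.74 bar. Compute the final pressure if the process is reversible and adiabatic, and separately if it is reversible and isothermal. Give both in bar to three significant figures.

For a diatomic ideal gas γ = 7/5.
Isothermal: P₂ = P₁(V₁/V₂) = 1.74×10.2 = 17.75 bar.
Adiabatic: P₂ = P₁(V₁/V₂)^γ = 1.74×10.2^(7/5) = 44.94 bar.

adiabatic: 44.9 bar; isothermal: 17.7 bar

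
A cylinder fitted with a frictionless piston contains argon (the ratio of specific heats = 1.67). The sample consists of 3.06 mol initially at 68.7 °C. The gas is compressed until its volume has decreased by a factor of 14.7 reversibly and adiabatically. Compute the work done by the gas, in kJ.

W ≈ -65.6 kJ

For a reversible adiabat TV^(γ−1) is constant, so T₂ = T₁ (V₁/V₂)^(γ−1).
T₁ = 68.7 °C = 341.8 K.
T₂ = 341.8 × 14.7^(0.67) = 2070 K.
Q = 0, so ΔU = W_on_gas = nCᵥΔT with Cᵥ = R/(γ−1) = 12.41 J/(mol·K).
ΔU = 3.06 × 12.41 × (2070 − 341.8) = 65610 J.
Work done by the gas = −ΔU = -65610 J.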